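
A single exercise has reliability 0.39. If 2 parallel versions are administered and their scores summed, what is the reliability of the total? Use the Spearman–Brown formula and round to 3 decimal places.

0.561

ρ_k = kρ / (1 + (k−1)ρ) = 2·0.39 / (1 + 1·0.39) = 0.780 / 1.390 = 0.561.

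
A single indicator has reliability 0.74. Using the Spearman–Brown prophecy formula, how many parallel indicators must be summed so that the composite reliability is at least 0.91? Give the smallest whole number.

4

k ≥ ρ*(1−ρ₁)/(ρ₁(1−ρ*)) = 0.91·0.26 / (0.74·0.09) = 3.553.
Smallest integer k = 4.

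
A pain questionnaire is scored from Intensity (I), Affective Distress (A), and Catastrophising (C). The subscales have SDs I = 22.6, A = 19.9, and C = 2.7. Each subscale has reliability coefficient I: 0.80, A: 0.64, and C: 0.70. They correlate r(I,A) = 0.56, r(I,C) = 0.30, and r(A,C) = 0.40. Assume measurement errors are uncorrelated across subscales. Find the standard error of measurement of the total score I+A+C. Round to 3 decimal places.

15.713

Var(total) = 914.06 + 583.305 = 1497.36.
True-score variance = 667.157 + 583.305 = 1250.46, so reliability = 0.8351.
Error variance = 1497.36 − 1250.46 = 246.903; SEM = √246.903 = 15.713.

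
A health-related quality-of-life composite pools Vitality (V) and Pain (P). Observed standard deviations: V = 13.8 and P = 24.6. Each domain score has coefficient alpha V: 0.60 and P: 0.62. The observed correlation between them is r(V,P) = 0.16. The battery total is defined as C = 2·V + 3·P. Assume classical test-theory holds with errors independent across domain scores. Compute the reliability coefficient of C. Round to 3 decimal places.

0.654

Var(C) = 2²·13.8² + 3²·24.6² + 2·[6·13.8·24.6·0.16] = 6208.2 + 651.802 = 6860.
Under uncorrelated errors the observed covariances equal the true-score covariances, so only the own-variance terms attenuate.
True-score variance = [2²·13.8²·0.60 + 3²·24.6²·0.62] + 651.802 = 3833.85 + 651.802 = 4485.65.
Reliability = 4485.65 / 6860 = 0.654.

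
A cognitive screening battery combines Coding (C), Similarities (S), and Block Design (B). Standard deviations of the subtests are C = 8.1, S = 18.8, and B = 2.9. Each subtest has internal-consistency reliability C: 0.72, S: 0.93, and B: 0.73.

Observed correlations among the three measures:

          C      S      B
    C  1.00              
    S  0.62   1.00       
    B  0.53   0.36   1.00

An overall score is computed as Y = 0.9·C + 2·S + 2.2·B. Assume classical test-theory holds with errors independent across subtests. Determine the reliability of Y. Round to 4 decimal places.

0.9397

Var(Y) = 0.9²·8.1² + 2²·18.8² + 2.2²·2.9² + 2·[1.8·8.1·18.8·0.62 + 1.98·8.1·2.9·0.53 + 4.4·18.8·2.9·0.36] = 1507.61 + 561.909 = 2069.52.
Under uncorrelated errors the observed covariances equal the true-score covariances, so only the own-variance terms attenuate.
True-score variance = [0.9²·8.1²·0.72 + 2²·18.8²·0.93 + 2.2²·2.9²·0.73] + 561.909 = 1382.77 + 561.909 = 1944.68.
Reliability = 1944.68 / 2069.52 = 0.9397.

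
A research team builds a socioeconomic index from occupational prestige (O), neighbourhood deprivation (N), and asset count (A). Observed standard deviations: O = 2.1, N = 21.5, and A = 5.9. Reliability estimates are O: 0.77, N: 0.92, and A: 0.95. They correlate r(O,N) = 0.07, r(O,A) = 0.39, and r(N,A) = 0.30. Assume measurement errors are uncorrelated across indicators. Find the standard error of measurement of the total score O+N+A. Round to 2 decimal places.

Var(total) = 501.47 + 92.0952 = 593.565.
True-score variance = 461.735 + 92.0952 = 553.83, so reliability = 0.9331.
Error variance = 593.565 − 553.83 = 39.7348; SEM = √39.7348 = 6.30.

6.30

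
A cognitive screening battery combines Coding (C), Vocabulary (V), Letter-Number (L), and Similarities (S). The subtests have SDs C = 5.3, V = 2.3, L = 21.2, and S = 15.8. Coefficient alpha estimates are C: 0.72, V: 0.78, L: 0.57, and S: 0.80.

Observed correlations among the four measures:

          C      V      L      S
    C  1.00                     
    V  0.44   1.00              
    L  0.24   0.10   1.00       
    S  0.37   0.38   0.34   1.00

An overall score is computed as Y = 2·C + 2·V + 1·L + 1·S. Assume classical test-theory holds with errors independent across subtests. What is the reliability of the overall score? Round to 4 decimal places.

Var(Y) = 2²·5.3² + 2²·2.3² + 21.2² + 15.8² + 2·[4·5.3·2.3·0.44 + 2·5.3·21.2·0.24 + 2·5.3·15.8·0.37 + 2·2.3·21.2·0.10 + 2·2.3·15.8·0.38 + 21.2·15.8·0.34] = 832.6 + 577.223 = 1409.82.
Under uncorrelated errors the observed covariances equal the true-score covariances, so only the own-variance terms attenuate.
True-score variance = [2²·5.3²·0.72 + 2²·2.3²·0.78 + 21.2²·0.57 + 15.8²·0.80] + 577.223 = 553.297 + 577.223 = 1130.52.
Reliability = 1130.52 / 1409.82 = 0.8019.

0.8019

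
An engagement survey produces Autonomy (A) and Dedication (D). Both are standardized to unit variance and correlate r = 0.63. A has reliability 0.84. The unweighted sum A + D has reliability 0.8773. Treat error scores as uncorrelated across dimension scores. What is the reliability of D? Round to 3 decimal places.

0.760

Var(A+D) = 2 + 2·0.63 = 3.260.
True-score variance = ρ_A + ρ_D + 2·0.63, so 0.8773 = (0.84 + ρ_D + 1.26) / 3.260.
ρ_D = 0.8773·3.260 − 0.84 − 1.26 = 0.760.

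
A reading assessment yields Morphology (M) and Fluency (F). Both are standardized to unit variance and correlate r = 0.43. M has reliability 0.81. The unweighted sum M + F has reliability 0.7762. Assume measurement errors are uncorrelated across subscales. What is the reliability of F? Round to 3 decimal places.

0.550

Var(M+F) = 2 + 2·0.43 = 2.860.
True-score variance = ρ_M + ρ_F + 2·0.43, so 0.7762 = (0.81 + ρ_F + 0.86) / 2.860.
ρ_F = 0.7762·2.860 − 0.81 − 0.86 = 0.550.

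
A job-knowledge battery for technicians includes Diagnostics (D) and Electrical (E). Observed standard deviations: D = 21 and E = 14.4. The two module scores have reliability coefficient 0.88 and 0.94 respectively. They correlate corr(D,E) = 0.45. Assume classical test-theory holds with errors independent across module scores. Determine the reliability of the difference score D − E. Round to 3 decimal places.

0.826

Var(D−E) = 21² + 14.4² − 2·21·14.4·0.45 = 648.36 − 272.16 = 376.2.
Because errors are independent across components, Cov(Tᵢ,Tⱼ) = Cov(Xᵢ,Xⱼ); the off-diagonal part of the true-score variance is the same as above.
True-score variance = [21²·0.88 + 14.4²·0.94] − 272.16 = 582.998 − 272.16 = 310.838.
Reliability = 310.838 / 376.2 = 0.826.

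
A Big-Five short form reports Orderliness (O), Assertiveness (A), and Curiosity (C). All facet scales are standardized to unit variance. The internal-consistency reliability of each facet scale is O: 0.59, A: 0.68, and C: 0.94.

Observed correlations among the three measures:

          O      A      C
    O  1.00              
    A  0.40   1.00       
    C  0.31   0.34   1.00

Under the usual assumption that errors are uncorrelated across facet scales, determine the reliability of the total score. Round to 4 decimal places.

0.8451

Var(O+A+C) = 3 + 2·[0.40 + 0.31 + 0.34] = 3 + 2.1 = 5.1.
With uncorrelated errors the cross-covariances are all true-score covariance, so they carry over unchanged; only the diagonal terms shrink to ρᵢσᵢ².
True-score variance = [0.59 + 0.68 + 0.94] + 2.1 = 2.21 + 2.1 = 4.31.
Reliability = 4.31 / 5.1 = 0.8451.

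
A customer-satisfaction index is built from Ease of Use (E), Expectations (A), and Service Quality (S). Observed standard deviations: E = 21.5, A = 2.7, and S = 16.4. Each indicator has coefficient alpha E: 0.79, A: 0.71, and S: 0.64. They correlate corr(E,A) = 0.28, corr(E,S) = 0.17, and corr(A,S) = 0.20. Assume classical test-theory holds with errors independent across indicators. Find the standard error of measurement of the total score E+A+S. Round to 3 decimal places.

14.000

Var(total) = 738.5 + 170.104 = 908.604.
True-score variance = 542.488 + 170.104 = 712.592, so reliability = 0.7843.
Error variance = 908.604 − 712.592 = 196.012; SEM = √196.012 = 14.000.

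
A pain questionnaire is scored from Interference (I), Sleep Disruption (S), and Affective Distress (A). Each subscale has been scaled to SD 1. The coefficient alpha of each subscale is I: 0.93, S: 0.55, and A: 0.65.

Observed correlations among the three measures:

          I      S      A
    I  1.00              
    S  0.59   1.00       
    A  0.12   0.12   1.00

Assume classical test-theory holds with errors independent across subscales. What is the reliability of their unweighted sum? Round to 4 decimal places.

Var(I+S+A) = 3 + 2·[0.59 + 0.12 + 0.12] = 3 + 1.66 = 4.66.
Under uncorrelated errors the observed covariances equal the true-score covariances, so only the own-variance terms attenuate.
True-score variance = [0.93 + 0.55 + 0.65] + 1.66 = 2.13 + 1.66 = 3.79.
Reliability = 3.79 / 4.66 = 0.8133.

0.8133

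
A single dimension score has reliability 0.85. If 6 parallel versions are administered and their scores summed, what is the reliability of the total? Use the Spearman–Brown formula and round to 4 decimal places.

ρ_k = kρ / (1 + (k−1)ρ) = 6·0.85 / (1 + 5·0.85) = 5.100 / 5.250 = 0.9714.

0.9714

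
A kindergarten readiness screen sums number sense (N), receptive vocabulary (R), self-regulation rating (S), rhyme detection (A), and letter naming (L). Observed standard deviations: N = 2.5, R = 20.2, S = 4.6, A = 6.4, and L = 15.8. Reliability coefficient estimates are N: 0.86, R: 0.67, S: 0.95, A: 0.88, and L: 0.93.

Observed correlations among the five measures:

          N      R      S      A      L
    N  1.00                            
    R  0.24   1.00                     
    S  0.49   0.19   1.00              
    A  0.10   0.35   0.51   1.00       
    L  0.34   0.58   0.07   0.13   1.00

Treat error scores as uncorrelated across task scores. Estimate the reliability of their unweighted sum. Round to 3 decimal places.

0.883

Var(N+R+S+A+L) = 2.5² + 20.2² + 4.6² + 6.4² + 15.8² + 2·[2.5·20.2·0.24 + 2.5·4.6·0.49 + 2.5·6.4·0.10 + 2.5·15.8·0.34 + 20.2·4.6·0.19 + 20.2·6.4·0.35 + 20.2·15.8·0.58 + 4.6·6.4·0.51 + 4.6·15.8·0.07 + 6.4·15.8·0.13] = 726.05 + 628.096 = 1354.15.
With uncorrelated errors the cross-covariances are all true-score covariance, so they carry over unchanged; only the diagonal terms shrink to ρᵢσᵢ².
True-score variance = [2.5²·0.86 + 20.2²·0.67 + 4.6²·0.95 + 6.4²·0.88 + 15.8²·0.93] + 628.096 = 567.074 + 628.096 = 1195.17.
Reliability = 1195.17 / 1354.15 = 0.883.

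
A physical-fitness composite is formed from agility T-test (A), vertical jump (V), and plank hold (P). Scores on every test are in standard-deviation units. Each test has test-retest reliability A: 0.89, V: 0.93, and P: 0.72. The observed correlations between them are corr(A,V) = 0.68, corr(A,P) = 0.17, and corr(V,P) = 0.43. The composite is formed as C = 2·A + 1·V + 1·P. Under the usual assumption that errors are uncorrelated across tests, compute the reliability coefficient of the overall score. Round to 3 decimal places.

Var(C) = 2² + 1 + 1 + 2·[2·0.68 + 2·0.17 + 0.43] = 6 + 4.26 = 10.26.
With uncorrelated errors the cross-covariances are all true-score covariance, so they carry over unchanged; only the diagonal terms shrink to ρᵢσᵢ².
True-score variance = [2²·0.89 + 0.93 + 0.72] + 4.26 = 5.21 + 4.26 = 9.47.
Reliability = 9.47 / 10.26 = 0.923.

0.923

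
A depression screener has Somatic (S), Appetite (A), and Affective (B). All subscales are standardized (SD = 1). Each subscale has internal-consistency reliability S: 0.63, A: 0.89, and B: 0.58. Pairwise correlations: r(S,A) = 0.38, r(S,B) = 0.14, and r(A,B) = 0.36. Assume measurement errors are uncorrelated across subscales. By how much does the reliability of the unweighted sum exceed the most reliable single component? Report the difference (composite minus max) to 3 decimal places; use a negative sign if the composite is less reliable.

-0.079

Var(sum) = 3 + 1.76 = 4.76; true-score variance = 2.1 + 1.76 = 3.86; composite reliability = 0.8109.
Max component reliability = 0.8900.
Difference = 0.8109 − 0.8900 = -0.079.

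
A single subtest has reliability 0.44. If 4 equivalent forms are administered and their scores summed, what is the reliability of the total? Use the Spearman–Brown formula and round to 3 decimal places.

ρ_k = kρ / (1 + (k−1)ρ) = 4·0.44 / (1 + 3·0.44) = 1.760 / 2.320 = 0.759.

0.759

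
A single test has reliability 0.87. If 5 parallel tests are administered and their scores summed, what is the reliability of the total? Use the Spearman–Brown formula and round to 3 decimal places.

ρ_k = kρ / (1 + (k−1)ρ) = 5·0.87 / (1 + 4·0.87) = 4.350 / 4.480 = 0.971.

0.971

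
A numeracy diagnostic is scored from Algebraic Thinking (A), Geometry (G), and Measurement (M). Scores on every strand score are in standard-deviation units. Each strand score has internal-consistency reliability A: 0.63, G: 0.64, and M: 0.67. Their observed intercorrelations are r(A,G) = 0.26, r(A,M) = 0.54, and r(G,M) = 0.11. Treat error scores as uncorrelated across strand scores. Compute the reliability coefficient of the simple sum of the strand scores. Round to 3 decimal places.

0.780

Var(A+G+M) = 3 + 2·[0.26 + 0.54 + 0.11] = 3 + 1.82 = 4.82.
Because errors are independent across components, Cov(Tᵢ,Tⱼ) = Cov(Xᵢ,Xⱼ); the off-diagonal part of the true-score variance is the same as above.
True-score variance = [0.63 + 0.64 + 0.67] + 1.82 = 1.94 + 1.82 = 3.76.
Reliability = 3.76 / 4.82 = 0.780.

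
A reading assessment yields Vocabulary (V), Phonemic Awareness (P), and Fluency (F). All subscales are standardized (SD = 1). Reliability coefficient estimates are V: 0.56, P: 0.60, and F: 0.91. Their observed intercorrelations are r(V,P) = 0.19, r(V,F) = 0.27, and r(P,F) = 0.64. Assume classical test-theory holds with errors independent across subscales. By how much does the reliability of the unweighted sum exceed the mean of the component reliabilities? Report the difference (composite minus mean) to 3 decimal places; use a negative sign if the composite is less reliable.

0.131

Var(sum) = 3 + 2.2 = 5.2; true-score variance = 2.07 + 2.2 = 4.27; composite reliability = 0.8212.
Mean component reliability = 0.6900.
Difference = 0.8212 − 0.6900 = 0.131.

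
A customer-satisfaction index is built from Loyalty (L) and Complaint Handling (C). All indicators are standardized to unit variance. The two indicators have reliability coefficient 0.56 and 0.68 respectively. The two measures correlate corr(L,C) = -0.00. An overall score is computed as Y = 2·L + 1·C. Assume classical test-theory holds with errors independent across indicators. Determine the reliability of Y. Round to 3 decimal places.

Var(Y) = 2² + 1 + 2·[2·-0.00] = 5 + 0 = 5.
Under uncorrelated errors the observed covariances equal the true-score covariances, so only the own-variance terms attenuate.
True-score variance = [2²·0.56 + 0.68] + 0 = 2.92 + 0 = 2.92.
Reliability = 2.92 / 5 = 0.584.

0.584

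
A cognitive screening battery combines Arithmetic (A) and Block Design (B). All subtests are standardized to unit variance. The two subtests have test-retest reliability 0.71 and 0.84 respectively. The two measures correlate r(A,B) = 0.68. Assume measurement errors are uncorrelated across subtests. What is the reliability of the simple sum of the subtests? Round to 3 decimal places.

0.866

Var(A+B) = 2 + 2·[0.68] = 2 + 1.36 = 3.36.
Under uncorrelated errors the observed covariances equal the true-score covariances, so only the own-variance terms attenuate.
True-score variance = [0.71 + 0.84] + 1.36 = 1.55 + 1.36 = 2.91.
Reliability = 2.91 / 3.36 = 0.866.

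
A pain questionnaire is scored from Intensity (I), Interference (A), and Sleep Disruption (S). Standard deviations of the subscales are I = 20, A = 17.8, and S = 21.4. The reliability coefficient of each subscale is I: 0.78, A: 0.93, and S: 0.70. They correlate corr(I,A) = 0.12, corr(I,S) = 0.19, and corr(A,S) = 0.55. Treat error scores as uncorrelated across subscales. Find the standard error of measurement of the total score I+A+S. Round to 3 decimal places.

15.734

Var(total) = 1174.8 + 667.092 = 1841.89.
True-score variance = 927.233 + 667.092 = 1594.33, so reliability = 0.8656.
Error variance = 1841.89 − 1594.33 = 247.567; SEM = √247.567 = 15.734.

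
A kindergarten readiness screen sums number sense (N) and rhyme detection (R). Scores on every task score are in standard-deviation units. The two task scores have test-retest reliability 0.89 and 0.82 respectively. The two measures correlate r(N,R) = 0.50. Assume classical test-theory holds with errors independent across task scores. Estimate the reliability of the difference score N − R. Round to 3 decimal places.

Var(N−R) = 1 + 1 − 2·0.50 = 2 − 1 = 1.
Because errors are independent across components, Cov(Tᵢ,Tⱼ) = Cov(Xᵢ,Xⱼ); the off-diagonal part of the true-score variance is the same as above.
True-score variance = [0.89 + 0.82] − 1 = 1.71 − 1 = 0.71.
Reliability = 0.71 / 1 = 0.710.

0.710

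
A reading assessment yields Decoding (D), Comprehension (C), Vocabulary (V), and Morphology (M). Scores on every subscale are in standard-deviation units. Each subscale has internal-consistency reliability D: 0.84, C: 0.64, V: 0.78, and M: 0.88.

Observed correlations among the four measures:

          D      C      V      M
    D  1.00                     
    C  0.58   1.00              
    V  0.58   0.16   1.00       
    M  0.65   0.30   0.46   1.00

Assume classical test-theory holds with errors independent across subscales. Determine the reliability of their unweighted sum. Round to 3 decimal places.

0.909

Var(D+C+V+M) = 4 + 2·[0.58 + 0.58 + 0.65 + 0.16 + 0.30 + 0.46] = 4 + 5.46 = 9.46.
Under uncorrelated errors the observed covariances equal the true-score covariances, so only the own-variance terms attenuate.
True-score variance = [0.84 + 0.64 + 0.78 + 0.88] + 5.46 = 3.14 + 5.46 = 8.6.
Reliability = 8.6 / 9.46 = 0.909.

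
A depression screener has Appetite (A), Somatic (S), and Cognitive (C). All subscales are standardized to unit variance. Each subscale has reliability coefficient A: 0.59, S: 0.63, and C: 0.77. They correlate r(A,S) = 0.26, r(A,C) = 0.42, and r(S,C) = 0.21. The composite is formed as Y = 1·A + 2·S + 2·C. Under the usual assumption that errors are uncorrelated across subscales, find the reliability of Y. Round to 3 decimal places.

Var(Y) = 1 + 2² + 2² + 2·[2·0.26 + 2·0.42 + 4·0.21] = 9 + 4.4 = 13.4.
With uncorrelated errors the cross-covariances are all true-score covariance, so they carry over unchanged; only the diagonal terms shrink to ρᵢσᵢ².
True-score variance = [0.59 + 2²·0.63 + 2²·0.77] + 4.4 = 6.19 + 4.4 = 10.59.
Reliability = 10.59 / 13.4 = 0.790.

0.790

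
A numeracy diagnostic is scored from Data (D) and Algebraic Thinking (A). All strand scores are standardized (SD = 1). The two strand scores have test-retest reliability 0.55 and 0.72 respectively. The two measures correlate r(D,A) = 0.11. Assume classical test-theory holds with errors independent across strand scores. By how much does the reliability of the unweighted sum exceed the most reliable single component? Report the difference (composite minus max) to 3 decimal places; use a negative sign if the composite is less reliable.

-0.049

Var(sum) = 2 + 0.22 = 2.22; true-score variance = 1.27 + 0.22 = 1.49; composite reliability = 0.6712.
Max component reliability = 0.7200.
Difference = 0.6712 − 0.7200 = -0.049.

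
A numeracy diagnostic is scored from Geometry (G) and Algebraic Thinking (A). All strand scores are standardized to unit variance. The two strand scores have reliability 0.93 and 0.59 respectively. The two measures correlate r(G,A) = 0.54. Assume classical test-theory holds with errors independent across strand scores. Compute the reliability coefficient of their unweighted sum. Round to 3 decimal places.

0.844

Var(G+A) = 2 + 2·[0.54] = 2 + 1.08 = 3.08.
With uncorrelated errors the cross-covariances are all true-score covariance, so they carry over unchanged; only the diagonal terms shrink to ρᵢσᵢ².
True-score variance = [0.93 + 0.59] + 1.08 = 1.52 + 1.08 = 2.6.
Reliability = 2.6 / 3.08 = 0.844.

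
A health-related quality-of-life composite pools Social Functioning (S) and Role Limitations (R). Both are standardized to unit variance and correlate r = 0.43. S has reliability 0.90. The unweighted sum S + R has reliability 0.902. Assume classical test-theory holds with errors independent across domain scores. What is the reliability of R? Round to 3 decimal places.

Var(S+R) = 2 + 2·0.43 = 2.860.
True-score variance = ρ_S + ρ_R + 2·0.43, so 0.902 = (0.90 + ρ_R + 0.86) / 2.860.
ρ_R = 0.902·2.860 − 0.90 − 0.86 = 0.820.

0.820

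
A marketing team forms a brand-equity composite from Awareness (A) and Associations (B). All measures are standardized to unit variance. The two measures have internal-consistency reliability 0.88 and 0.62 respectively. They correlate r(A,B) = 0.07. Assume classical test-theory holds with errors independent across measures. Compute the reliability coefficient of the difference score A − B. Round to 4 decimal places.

Var(A−B) = 1 + 1 − 2·0.07 = 2 − 0.14 = 1.86.
With uncorrelated errors the cross-covariances are all true-score covariance, so they carry over unchanged; only the diagonal terms shrink to ρᵢσᵢ².
True-score variance = [0.88 + 0.62] − 0.14 = 1.5 − 0.14 = 1.36.
Reliability = 1.36 / 1.86 = 0.7312.

0.7312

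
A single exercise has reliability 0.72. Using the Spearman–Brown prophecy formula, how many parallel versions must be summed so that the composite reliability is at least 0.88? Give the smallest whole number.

k ≥ ρ*(1−ρ₁)/(ρ₁(1−ρ*)) = 0.88·0.28 / (0.72·0.12) = 2.852.
Smallest integer k = 3.

3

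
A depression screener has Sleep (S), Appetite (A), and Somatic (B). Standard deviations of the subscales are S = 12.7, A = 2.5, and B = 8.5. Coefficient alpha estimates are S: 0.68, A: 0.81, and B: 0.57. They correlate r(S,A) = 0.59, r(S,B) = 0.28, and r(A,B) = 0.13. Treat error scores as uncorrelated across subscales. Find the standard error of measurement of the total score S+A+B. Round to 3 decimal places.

Var(total) = 239.79 + 103.442 = 343.232.
True-score variance = 155.922 + 103.442 = 259.364, so reliability = 0.7557.
Error variance = 343.232 − 259.364 = 83.8678; SEM = √83.8678 = 9.158.

9.158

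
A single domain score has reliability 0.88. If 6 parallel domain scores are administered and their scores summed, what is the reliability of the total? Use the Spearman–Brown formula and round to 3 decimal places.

ρ_k = kρ / (1 + (k−1)ρ) = 6·0.88 / (1 + 5·0.88) = 5.280 / 5.400 = 0.978.

0.978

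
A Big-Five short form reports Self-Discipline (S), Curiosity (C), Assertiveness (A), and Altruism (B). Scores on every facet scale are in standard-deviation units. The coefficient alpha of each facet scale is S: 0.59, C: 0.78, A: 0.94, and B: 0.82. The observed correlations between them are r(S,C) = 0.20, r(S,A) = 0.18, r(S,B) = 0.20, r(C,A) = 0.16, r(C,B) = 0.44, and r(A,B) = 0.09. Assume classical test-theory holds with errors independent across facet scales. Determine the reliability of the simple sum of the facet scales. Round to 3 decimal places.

0.867

Var(S+C+A+B) = 4 + 2·[0.20 + 0.18 + 0.20 + 0.16 + 0.44 + 0.09] = 4 + 2.54 = 6.54.
Because errors are independent across components, Cov(Tᵢ,Tⱼ) = Cov(Xᵢ,Xⱼ); the off-diagonal part of the true-score variance is the same as above.
True-score variance = [0.59 + 0.78 + 0.94 + 0.82] + 2.54 = 3.13 + 2.54 = 5.67.
Reliability = 5.67 / 6.54 = 0.867.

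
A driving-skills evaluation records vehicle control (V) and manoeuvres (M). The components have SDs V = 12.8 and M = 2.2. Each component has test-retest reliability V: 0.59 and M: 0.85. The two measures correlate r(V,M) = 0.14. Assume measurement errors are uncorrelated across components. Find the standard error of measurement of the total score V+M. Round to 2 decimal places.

Var(total) = 168.68 + 7.8848 = 176.565.
True-score variance = 100.78 + 7.8848 = 108.664, so reliability = 0.6154.
Error variance = 176.565 − 108.664 = 67.9004; SEM = √67.9004 = 8.24.

8.24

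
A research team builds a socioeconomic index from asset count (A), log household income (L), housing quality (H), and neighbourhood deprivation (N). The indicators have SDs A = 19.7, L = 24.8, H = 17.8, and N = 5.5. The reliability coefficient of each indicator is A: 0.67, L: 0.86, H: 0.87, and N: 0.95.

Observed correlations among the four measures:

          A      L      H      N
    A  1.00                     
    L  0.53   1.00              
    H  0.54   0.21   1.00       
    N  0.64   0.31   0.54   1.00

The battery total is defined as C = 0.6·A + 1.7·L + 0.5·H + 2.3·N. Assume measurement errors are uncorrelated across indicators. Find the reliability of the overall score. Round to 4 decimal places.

0.9130

Var(C) = 0.6²·19.7² + 1.7²·24.8² + 0.5²·17.8² + 2.3²·5.5² + 2·[1.02·19.7·24.8·0.53 + 0.3·19.7·17.8·0.54 + 1.38·19.7·5.5·0.64 + 0.85·24.8·17.8·0.21 + 3.91·24.8·5.5·0.31 + 1.15·17.8·5.5·0.54] = 2156.41 + 1443.08 = 3599.49.
With uncorrelated errors the cross-covariances are all true-score covariance, so they carry over unchanged; only the diagonal terms shrink to ρᵢσᵢ².
True-score variance = [0.6²·19.7²·0.67 + 1.7²·24.8²·0.86 + 0.5²·17.8²·0.87 + 2.3²·5.5²·0.95] + 1443.08 = 1843.16 + 1443.08 = 3286.24.
Reliability = 3286.24 / 3599.49 = 0.9130.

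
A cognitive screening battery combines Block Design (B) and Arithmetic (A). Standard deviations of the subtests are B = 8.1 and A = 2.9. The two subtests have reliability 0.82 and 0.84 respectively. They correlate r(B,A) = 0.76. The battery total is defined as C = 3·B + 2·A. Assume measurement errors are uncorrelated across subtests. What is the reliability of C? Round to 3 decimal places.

Var(C) = 3²·8.1² + 2²·2.9² + 2·[6·8.1·2.9·0.76] = 624.13 + 214.229 = 838.359.
Under uncorrelated errors the observed covariances equal the true-score covariances, so only the own-variance terms attenuate.
True-score variance = [3²·8.1²·0.82 + 2²·2.9²·0.84] + 214.229 = 512.459 + 214.229 = 726.688.
Reliability = 726.688 / 838.359 = 0.867.

0.867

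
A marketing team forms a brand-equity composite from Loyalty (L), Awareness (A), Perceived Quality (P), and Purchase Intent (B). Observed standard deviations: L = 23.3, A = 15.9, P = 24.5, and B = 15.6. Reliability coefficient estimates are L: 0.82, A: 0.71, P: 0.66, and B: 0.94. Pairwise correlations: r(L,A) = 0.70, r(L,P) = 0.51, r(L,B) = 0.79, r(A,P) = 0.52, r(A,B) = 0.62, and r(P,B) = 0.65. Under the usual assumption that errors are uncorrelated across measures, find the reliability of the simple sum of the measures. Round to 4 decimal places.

0.9139

Var(L+A+P+B) = 23.3² + 15.9² + 24.5² + 15.6² + 2·[23.3·15.9·0.70 + 23.3·24.5·0.51 + 23.3·15.6·0.79 + 15.9·24.5·0.52 + 15.9·15.6·0.62 + 24.5·15.6·0.65] = 1639.31 + 2884.79 = 4524.1.
Under uncorrelated errors the observed covariances equal the true-score covariances, so only the own-variance terms attenuate.
True-score variance = [23.3²·0.82 + 15.9²·0.71 + 24.5²·0.66 + 15.6²·0.94] + 2884.79 = 1249.59 + 2884.79 = 4134.37.
Reliability = 4134.37 / 4524.1 = 0.9139.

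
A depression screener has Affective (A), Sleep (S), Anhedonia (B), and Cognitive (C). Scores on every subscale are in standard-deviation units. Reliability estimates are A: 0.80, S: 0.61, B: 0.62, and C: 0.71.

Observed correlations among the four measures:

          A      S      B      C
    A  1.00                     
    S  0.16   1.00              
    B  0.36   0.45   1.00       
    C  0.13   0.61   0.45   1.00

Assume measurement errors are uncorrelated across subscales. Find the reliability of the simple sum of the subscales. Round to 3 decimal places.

Var(A+S+B+C) = 4 + 2·[0.16 + 0.36 + 0.13 + 0.45 + 0.61 + 0.45] = 4 + 4.32 = 8.32.
Because errors are independent across components, Cov(Tᵢ,Tⱼ) = Cov(Xᵢ,Xⱼ); the off-diagonal part of the true-score variance is the same as above.
True-score variance = [0.80 + 0.61 + 0.62 + 0.71] + 4.32 = 2.74 + 4.32 = 7.06.
Reliability = 7.06 / 8.32 = 0.849.

0.849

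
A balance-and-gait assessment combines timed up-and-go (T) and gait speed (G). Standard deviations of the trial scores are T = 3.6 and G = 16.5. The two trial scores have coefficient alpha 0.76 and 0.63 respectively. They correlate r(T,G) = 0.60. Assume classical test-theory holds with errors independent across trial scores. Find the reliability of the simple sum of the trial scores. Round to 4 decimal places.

Var(T+G) = 3.6² + 16.5² + 2·[3.6·16.5·0.60] = 285.21 + 71.28 = 356.49.
With uncorrelated errors the cross-covariances are all true-score covariance, so they carry over unchanged; only the diagonal terms shrink to ρᵢσᵢ².
True-score variance = [3.6²·0.76 + 16.5²·0.63] + 71.28 = 181.367 + 71.28 = 252.647.
Reliability = 252.647 / 356.49 = 0.7087.

0.7087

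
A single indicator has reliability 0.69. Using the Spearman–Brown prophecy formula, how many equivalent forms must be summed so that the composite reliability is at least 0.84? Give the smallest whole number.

k ≥ ρ*(1−ρ₁)/(ρ₁(1−ρ*)) = 0.84·0.31 / (0.69·0.16) = 2.359.
Smallest integer k = 3.

3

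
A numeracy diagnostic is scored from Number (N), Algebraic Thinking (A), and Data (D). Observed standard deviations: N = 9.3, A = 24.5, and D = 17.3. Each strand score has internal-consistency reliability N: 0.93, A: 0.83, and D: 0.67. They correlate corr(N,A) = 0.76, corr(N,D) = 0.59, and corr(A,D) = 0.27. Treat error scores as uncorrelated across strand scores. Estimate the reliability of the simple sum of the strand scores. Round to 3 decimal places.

Var(N+A+D) = 9.3² + 24.5² + 17.3² + 2·[9.3·24.5·0.76 + 9.3·17.3·0.59 + 24.5·17.3·0.27] = 986.03 + 765.061 = 1751.09.
Because errors are independent across components, Cov(Tᵢ,Tⱼ) = Cov(Xᵢ,Xⱼ); the off-diagonal part of the true-score variance is the same as above.
True-score variance = [9.3²·0.93 + 24.5²·0.83 + 17.3²·0.67] + 765.061 = 779.168 + 765.061 = 1544.23.
Reliability = 1544.23 / 1751.09 = 0.882.

0.882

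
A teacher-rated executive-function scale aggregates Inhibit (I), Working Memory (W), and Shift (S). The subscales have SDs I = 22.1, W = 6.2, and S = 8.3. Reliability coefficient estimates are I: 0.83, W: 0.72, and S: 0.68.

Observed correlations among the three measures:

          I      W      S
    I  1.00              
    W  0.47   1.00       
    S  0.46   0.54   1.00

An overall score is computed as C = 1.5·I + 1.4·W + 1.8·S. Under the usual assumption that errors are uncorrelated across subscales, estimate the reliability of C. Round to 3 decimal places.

Var(C) = 1.5²·22.1² + 1.4²·6.2² + 1.8²·8.3² + 2·[2.1·22.1·6.2·0.47 + 2.7·22.1·8.3·0.46 + 2.52·6.2·8.3·0.54] = 1397.47 + 866.171 = 2263.64.
Because errors are independent across components, Cov(Tᵢ,Tⱼ) = Cov(Xᵢ,Xⱼ); the off-diagonal part of the true-score variance is the same as above.
True-score variance = [1.5²·22.1²·0.83 + 1.4²·6.2²·0.72 + 1.8²·8.3²·0.68] + 866.171 = 1118.13 + 866.171 = 1984.3.
Reliability = 1984.3 / 2263.64 = 0.877.

0.877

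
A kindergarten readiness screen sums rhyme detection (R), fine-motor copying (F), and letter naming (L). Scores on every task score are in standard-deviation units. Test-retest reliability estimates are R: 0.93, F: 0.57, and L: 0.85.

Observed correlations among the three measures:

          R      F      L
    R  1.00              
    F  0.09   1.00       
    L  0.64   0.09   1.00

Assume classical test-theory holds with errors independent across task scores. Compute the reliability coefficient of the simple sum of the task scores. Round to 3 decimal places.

Var(R+F+L) = 3 + 2·[0.09 + 0.64 + 0.09] = 3 + 1.64 = 4.64.
With uncorrelated errors the cross-covariances are all true-score covariance, so they carry over unchanged; only the diagonal terms shrink to ρᵢσᵢ².
True-score variance = [0.93 + 0.57 + 0.85] + 1.64 = 2.35 + 1.64 = 3.99.
Reliability = 3.99 / 4.64 = 0.860.

0.860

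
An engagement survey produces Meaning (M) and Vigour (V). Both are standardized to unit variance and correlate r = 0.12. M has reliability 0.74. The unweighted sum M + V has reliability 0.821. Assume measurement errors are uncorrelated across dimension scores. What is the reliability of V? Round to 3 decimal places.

0.859

Var(M+V) = 2 + 2·0.12 = 2.240.
True-score variance = ρ_M + ρ_V + 2·0.12, so 0.821 = (0.74 + ρ_V + 0.24) / 2.240.
ρ_V = 0.821·2.240 − 0.74 − 0.24 = 0.859.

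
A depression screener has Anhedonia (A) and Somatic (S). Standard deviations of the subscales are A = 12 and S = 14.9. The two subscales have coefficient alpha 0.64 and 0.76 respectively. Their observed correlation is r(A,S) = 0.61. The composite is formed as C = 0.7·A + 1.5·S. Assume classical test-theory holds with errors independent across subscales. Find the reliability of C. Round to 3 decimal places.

0.818

Var(C) = 0.7²·12² + 1.5²·14.9² + 2·[1.05·12·14.9·0.61] = 570.082 + 229.043 = 799.125.
With uncorrelated errors the cross-covariances are all true-score covariance, so they carry over unchanged; only the diagonal terms shrink to ρᵢσᵢ².
True-score variance = [0.7²·12²·0.64 + 1.5²·14.9²·0.76] + 229.043 = 424.796 + 229.043 = 653.838.
Reliability = 653.838 / 799.125 = 0.818.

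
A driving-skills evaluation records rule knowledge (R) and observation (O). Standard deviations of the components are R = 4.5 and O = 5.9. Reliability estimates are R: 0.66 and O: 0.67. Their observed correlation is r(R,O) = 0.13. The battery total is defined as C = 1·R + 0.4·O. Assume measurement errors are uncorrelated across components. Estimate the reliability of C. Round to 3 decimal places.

Var(C) = 4.5² + 0.4²·5.9² + 2·[0.4·4.5·5.9·0.13] = 25.8196 + 2.7612 = 28.5808.
With uncorrelated errors the cross-covariances are all true-score covariance, so they carry over unchanged; only the diagonal terms shrink to ρᵢσᵢ².
True-score variance = [4.5²·0.66 + 0.4²·5.9²·0.67] + 2.7612 = 17.0966 + 2.7612 = 19.8578.
Reliability = 19.8578 / 28.5808 = 0.695.

0.695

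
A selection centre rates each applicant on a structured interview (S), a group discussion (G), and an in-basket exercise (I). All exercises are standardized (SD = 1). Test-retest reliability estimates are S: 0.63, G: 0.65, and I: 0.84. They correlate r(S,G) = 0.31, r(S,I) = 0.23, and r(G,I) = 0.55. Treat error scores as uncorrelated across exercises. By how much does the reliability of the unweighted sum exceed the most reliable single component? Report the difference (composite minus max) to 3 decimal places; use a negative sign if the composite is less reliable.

-0.010

Var(sum) = 3 + 2.18 = 5.18; true-score variance = 2.12 + 2.18 = 4.3; composite reliability = 0.8301.
Max component reliability = 0.8400.
Difference = 0.8301 − 0.8400 = -0.010.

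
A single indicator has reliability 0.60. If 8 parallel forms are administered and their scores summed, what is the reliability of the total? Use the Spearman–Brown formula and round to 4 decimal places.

0.9231

ρ_k = kρ / (1 + (k−1)ρ) = 8·0.60 / (1 + 7·0.60) = 4.800 / 5.200 = 0.9231.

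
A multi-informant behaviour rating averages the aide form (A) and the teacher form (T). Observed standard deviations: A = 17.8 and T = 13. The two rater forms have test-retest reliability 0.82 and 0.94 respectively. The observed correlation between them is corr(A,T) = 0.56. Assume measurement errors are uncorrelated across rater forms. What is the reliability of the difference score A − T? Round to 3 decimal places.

0.704

Var(A−T) = 17.8² + 13² − 2·17.8·13·0.56 = 485.84 − 259.168 = 226.672.
Because errors are independent across components, Cov(Tᵢ,Tⱼ) = Cov(Xᵢ,Xⱼ); the off-diagonal part of the true-score variance is the same as above.
True-score variance = [17.8²·0.82 + 13²·0.94] − 259.168 = 418.669 − 259.168 = 159.501.
Reliability = 159.501 / 226.672 = 0.704.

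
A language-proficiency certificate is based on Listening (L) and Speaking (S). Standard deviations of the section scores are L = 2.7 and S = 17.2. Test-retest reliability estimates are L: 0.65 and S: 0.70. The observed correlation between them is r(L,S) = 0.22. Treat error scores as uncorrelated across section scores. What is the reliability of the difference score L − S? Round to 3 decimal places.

Var(L−S) = 2.7² + 17.2² − 2·2.7·17.2·0.22 = 303.13 − 20.4336 = 282.696.
Under uncorrelated errors the observed covariances equal the true-score covariances, so only the own-variance terms attenuate.
True-score variance = [2.7²·0.65 + 17.2²·0.70] − 20.4336 = 211.826 − 20.4336 = 191.393.
Reliability = 191.393 / 282.696 = 0.677.

0.677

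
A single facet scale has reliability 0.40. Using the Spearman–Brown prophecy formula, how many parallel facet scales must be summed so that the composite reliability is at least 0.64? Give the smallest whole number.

3

k ≥ ρ*(1−ρ₁)/(ρ₁(1−ρ*)) = 0.64·0.60 / (0.40·0.36) = 2.667.
Smallest integer k = 3.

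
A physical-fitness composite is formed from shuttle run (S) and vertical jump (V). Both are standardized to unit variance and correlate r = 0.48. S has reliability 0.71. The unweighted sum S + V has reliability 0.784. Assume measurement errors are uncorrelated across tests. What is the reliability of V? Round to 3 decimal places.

Var(S+V) = 2 + 2·0.48 = 2.960.
True-score variance = ρ_S + ρ_V + 2·0.48, so 0.784 = (0.71 + ρ_V + 0.96) / 2.960.
ρ_V = 0.784·2.960 − 0.71 − 0.96 = 0.651.

0.651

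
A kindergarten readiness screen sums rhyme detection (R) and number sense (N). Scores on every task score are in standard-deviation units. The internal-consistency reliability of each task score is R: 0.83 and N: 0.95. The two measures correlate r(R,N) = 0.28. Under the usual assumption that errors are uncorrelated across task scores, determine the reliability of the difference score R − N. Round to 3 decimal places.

0.847

Var(R−N) = 1 + 1 − 2·0.28 = 2 − 0.56 = 1.44.
With uncorrelated errors the cross-covariances are all true-score covariance, so they carry over unchanged; only the diagonal terms shrink to ρᵢσᵢ².
True-score variance = [0.83 + 0.95] − 0.56 = 1.78 − 0.56 = 1.22.
Reliability = 1.22 / 1.44 = 0.847.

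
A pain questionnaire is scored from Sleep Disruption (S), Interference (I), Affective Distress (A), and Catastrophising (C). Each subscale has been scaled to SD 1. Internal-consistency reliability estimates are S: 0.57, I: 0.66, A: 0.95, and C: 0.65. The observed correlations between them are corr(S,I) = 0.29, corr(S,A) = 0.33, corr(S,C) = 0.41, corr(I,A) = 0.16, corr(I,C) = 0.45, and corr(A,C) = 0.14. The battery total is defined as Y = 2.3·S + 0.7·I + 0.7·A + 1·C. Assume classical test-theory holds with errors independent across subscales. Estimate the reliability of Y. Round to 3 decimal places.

0.768

Var(Y) = 2.3² + 0.7² + 0.7² + 1 + 2·[1.61·0.29 + 1.61·0.33 + 2.3·0.41 + 0.49·0.16 + 0.7·0.45 + 0.7·0.14] = 7.27 + 4.8652 = 12.1352.
With uncorrelated errors the cross-covariances are all true-score covariance, so they carry over unchanged; only the diagonal terms shrink to ρᵢσᵢ².
True-score variance = [2.3²·0.57 + 0.7²·0.66 + 0.7²·0.95 + 0.65] + 4.8652 = 4.4542 + 4.8652 = 9.3194.
Reliability = 9.3194 / 12.1352 = 0.768.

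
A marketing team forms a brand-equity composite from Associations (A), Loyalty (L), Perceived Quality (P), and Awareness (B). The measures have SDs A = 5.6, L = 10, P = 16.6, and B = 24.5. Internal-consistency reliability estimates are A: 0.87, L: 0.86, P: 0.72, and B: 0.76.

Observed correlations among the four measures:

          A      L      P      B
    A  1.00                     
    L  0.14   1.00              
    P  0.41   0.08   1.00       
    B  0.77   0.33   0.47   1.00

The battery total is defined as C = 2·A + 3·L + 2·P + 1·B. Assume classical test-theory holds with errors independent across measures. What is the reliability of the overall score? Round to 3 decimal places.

0.880

Var(C) = 2²·5.6² + 3²·10² + 2²·16.6² + 24.5² + 2·[6·5.6·10·0.14 + 4·5.6·16.6·0.41 + 2·5.6·24.5·0.77 + 6·10·16.6·0.08 + 3·10·24.5·0.33 + 2·16.6·24.5·0.47] = 2727.93 + 2230.62 = 4958.55.
Under uncorrelated errors the observed covariances equal the true-score covariances, so only the own-variance terms attenuate.
True-score variance = [2²·5.6²·0.87 + 3²·10²·0.86 + 2²·16.6²·0.72 + 24.5²·0.76] + 2230.62 = 2132.94 + 2230.62 = 4363.56.
Reliability = 4363.56 / 4958.55 = 0.880.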